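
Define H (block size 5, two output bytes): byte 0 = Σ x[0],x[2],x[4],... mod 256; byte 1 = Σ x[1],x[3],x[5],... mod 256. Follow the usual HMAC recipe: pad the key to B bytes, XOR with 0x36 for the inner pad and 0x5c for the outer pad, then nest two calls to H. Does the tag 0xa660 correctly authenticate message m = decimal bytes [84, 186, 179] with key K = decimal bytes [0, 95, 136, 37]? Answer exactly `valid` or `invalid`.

invalid

Key decimal bytes [0, 95, 136, 37] = 00 5f 88 25 is 4 bytes ≤ B = 5; zero-pad to 5 bytes: K' = 00 5f 88 25 00.
K' ⊕ ipad = 36 69 be 13 36; K' ⊕ opad = 5c 03 d4 79 5c.
Inner hash: even-index sum = 484 mod 256 = 228; odd-index sum = 387 mod 256 = 131 → e4 83.
Outer hash (recomputed tag): even-index sum = 527 mod 256 = 15; odd-index sum = 352 mod 256 = 96 → 0f 60.
Recomputed tag = 0f60; claimed = a660 → mismatch.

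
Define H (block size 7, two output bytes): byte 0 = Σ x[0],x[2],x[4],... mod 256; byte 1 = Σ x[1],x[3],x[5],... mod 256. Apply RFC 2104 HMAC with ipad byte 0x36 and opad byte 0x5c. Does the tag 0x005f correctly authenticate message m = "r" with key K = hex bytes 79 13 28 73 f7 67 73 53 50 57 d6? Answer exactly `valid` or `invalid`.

Key hex bytes 79 13 28 73 f7 67 73 53 50 57 d6 is 11 bytes > B = 7, so hash it first: H(key) = 31 97, then zero-pad to 7 bytes: K' = 31 97 00 00 00 00 00.
K' ⊕ ipad = 07 a1 36 36 36 36 36; K' ⊕ opad = 6d cb 5c 5c 5c 5c 5c.
Inner hash: even-index sum = 169 mod 256 = 169; odd-index sum = 383 mod 256 = 127 → a9 7f.
Outer hash (recomputed tag): even-index sum = 512 mod 256 = 0; odd-index sum = 556 mod 256 = 44 → 00 2c.
Recomputed tag = 002c; claimed = 005f → mismatch.

invalid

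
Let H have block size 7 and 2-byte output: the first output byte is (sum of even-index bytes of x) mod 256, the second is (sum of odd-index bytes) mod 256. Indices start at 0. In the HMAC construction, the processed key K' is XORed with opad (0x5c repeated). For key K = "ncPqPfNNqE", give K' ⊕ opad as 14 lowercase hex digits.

91915c5c5c5c5c

Key "ncPqPfNNqE" = 6e 63 50 71 50 66 4e 4e 71 45 is 10 bytes > B = 7, so hash it first: H(key) = cd cd, then zero-pad to 7 bytes: K' = cd cd 00 00 00 00 00.
XOR each byte with 0x5c: cd⊕5c=91, cd⊕5c=91, 00⊕5c=5c, 00⊕5c=5c, 00⊕5c=5c, 00⊕5c=5c, 00⊕5c=5c.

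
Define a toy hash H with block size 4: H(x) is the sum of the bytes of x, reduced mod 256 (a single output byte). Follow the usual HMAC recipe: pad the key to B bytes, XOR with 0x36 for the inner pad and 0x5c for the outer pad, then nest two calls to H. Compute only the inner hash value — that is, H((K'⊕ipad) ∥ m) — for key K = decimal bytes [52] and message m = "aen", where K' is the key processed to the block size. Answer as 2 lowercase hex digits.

Key decimal bytes [52] = 34 is 1 byte ≤ B = 4; zero-pad to 4 bytes: K' = 34 00 00 00.
K' ⊕ ipad = 02 36 36 36.
Inner input = 02 36 36 36 ∥ 61 65 6e.
Inner hash: sum = 2+54+54+54+97+101+110 = 472; mod 256 = 216 → d8.

d8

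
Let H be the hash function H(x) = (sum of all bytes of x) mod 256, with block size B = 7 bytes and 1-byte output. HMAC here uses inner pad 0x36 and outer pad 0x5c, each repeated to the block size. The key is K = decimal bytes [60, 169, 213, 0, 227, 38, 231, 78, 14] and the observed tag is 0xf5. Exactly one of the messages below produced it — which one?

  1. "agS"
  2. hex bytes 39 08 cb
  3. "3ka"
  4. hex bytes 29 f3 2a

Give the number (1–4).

Key decimal bytes [60, 169, 213, 0, 227, 38, 231, 78, 14] = 3c a9 d5 00 e3 26 e7 4e 0e is 9 bytes > B = 7, so hash it first: H(key) = 06, then zero-pad to 7 bytes: K' = 06 00 00 00 00 00 00.
K' ⊕ ipad = 30 36 36 36 36 36 36; K' ⊕ opad = 5a 5c 5c 5c 5c 5c 5c.
m1: inner = H(30 36 36 36 36 36 36 61 67 53) = 8f; tag = H(5a 5c 5c 5c 5c 5c 5c 8f) = 11
m2: inner = H(30 36 36 36 36 36 36 39 08 cb) = 80; tag = H(5a 5c 5c 5c 5c 5c 5c 80) = 02
m3: inner = H(30 36 36 36 36 36 36 33 6b 61) = 73; tag = H(5a 5c 5c 5c 5c 5c 5c 73) = f5 ← matches
m4: inner = H(30 36 36 36 36 36 36 29 f3 2a) = ba; tag = H(5a 5c 5c 5c 5c 5c 5c ba) = 3c

3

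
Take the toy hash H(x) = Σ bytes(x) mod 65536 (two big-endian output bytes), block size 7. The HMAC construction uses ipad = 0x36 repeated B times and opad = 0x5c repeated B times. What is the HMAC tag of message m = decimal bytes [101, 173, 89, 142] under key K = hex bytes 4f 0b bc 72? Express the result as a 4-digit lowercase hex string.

Key hex bytes 4f 0b bc 72 is 4 bytes ≤ B = 7; zero-pad to 7 bytes: K' = 4f 0b bc 72 00 00 00.
K' ⊕ ipad = 79 3d 8a 44 36 36 36.  K' ⊕ opad = 13 57 e0 2e 5c 5c 5c.
Inner input = (K'⊕ipad) ∥ m = 79 3d 8a 44 36 36 36 ∥ 65 ad 59 8e.
Inner hash: sum = 121+61+138+68+54+54+54+101+173+89+142 = 1055 → 04 1f.
Outer input = (K'⊕opad) ∥ inner = 13 57 e0 2e 5c 5c 5c ∥ 04 1f.
Outer hash (tag): sum = 19+87+224+46+92+92+92+4+31 = 687 → 02 af.

02af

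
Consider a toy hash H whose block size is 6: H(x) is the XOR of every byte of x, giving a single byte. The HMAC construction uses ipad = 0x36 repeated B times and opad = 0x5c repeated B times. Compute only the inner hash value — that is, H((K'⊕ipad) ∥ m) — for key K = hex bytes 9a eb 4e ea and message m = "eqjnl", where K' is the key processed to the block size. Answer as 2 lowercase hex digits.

a9

Key hex bytes 9a eb 4e ea is 4 bytes ≤ B = 6; zero-pad to 6 bytes: K' = 9a eb 4e ea 00 00.
K' ⊕ ipad = ac dd 78 dc 36 36.
Inner input = ac dd 78 dc 36 36 ∥ 65 71 6a 6e 6c.
Inner hash: XOR ac⊕dd⊕78⊕dc⊕36⊕36⊕65⊕71⊕6a⊕6e⊕6c = a9.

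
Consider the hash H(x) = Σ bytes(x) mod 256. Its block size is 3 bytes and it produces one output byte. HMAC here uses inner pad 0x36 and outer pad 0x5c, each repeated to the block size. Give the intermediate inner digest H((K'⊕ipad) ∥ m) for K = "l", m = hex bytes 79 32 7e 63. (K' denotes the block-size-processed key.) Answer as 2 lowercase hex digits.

52

Key "l" = 6c is 1 byte ≤ B = 3; zero-pad to 3 bytes: K' = 6c 00 00.
K' ⊕ ipad = 5a 36 36.
Inner input = 5a 36 36 ∥ 79 32 7e 63.
Inner hash: sum = 90+54+54+121+50+126+99 = 594; mod 256 = 82 → 52.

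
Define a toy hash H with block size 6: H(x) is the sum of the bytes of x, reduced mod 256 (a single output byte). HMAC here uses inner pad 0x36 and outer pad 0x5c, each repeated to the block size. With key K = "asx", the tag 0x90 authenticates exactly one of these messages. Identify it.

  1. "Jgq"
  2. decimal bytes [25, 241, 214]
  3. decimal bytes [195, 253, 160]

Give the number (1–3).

3

Key "asx" = 61 73 78 is 3 bytes ≤ B = 6; zero-pad to 6 bytes: K' = 61 73 78 00 00 00.
K' ⊕ ipad = 57 45 4e 36 36 36; K' ⊕ opad = 3d 2f 24 5c 5c 5c.
m1: inner = H(57 45 4e 36 36 36 4a 67 71) = ae; tag = H(3d 2f 24 5c 5c 5c ae) = 52
m2: inner = H(57 45 4e 36 36 36 19 f1 d6) = 6c; tag = H(3d 2f 24 5c 5c 5c 6c) = 10
m3: inner = H(57 45 4e 36 36 36 c3 fd a0) = ec; tag = H(3d 2f 24 5c 5c 5c ec) = 90 ← matches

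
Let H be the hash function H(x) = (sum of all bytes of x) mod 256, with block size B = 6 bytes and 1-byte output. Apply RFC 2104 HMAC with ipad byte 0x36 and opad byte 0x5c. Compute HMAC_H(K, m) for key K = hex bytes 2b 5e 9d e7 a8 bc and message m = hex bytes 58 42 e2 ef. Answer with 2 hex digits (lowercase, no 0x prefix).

5d

Key hex bytes 2b 5e 9d e7 a8 bc is exactly B = 6 bytes: K' = 2b 5e 9d e7 a8 bc.
K' ⊕ ipad = 1d 68 ab d1 9e 8a.  K' ⊕ opad = 77 02 c1 bb f4 e0.
Inner input = (K'⊕ipad) ∥ m = 1d 68 ab d1 9e 8a ∥ 58 42 e2 ef.
Inner hash: sum = 29+104+171+209+158+138+88+66+226+239 = 1428; mod 256 = 148 → 94.
Outer input = (K'⊕opad) ∥ inner = 77 02 c1 bb f4 e0 ∥ 94.
Outer hash (tag): sum = 119+2+193+187+244+224+148 = 1117; mod 256 = 93 → 5d.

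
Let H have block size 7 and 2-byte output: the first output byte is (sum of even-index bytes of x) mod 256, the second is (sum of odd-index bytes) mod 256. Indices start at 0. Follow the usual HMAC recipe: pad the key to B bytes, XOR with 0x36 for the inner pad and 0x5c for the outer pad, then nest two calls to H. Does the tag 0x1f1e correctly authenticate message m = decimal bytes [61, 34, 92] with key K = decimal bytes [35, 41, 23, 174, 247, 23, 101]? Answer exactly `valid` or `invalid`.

valid

Key decimal bytes [35, 41, 23, 174, 247, 23, 101] = 23 29 17 ae f7 17 65 is exactly B = 7 bytes: K' = 23 29 17 ae f7 17 65.
K' ⊕ ipad = 15 1f 21 98 c1 21 53; K' ⊕ opad = 7f 75 4b f2 ab 4b 39.
Inner hash: even-index sum = 364 mod 256 = 108; odd-index sum = 369 mod 256 = 113 → 6c 71.
Outer hash (recomputed tag): even-index sum = 543 mod 256 = 31; odd-index sum = 542 mod 256 = 30 → 1f 1e.
Recomputed tag = 1f1e; claimed = 1f1e → match.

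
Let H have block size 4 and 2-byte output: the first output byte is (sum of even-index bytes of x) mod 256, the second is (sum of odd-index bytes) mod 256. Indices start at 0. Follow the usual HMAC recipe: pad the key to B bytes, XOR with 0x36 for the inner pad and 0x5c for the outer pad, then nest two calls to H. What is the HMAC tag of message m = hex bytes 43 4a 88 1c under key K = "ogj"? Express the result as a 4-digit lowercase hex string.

Key "ogj" = 6f 67 6a is 3 bytes ≤ B = 4; zero-pad to 4 bytes: K' = 6f 67 6a 00.
K' ⊕ ipad = 59 51 5c 36.  K' ⊕ opad = 33 3b 36 5c.
Inner input = (K'⊕ipad) ∥ m = 59 51 5c 36 ∥ 43 4a 88 1c.
Inner hash: even-index sum = 384 mod 256 = 128; odd-index sum = 237 mod 256 = 237 → 80 ed.
Outer input = (K'⊕opad) ∥ inner = 33 3b 36 5c ∥ 80 ed.
Outer hash (tag): even-index sum = 233 mod 256 = 233; odd-index sum = 388 mod 256 = 132 → e9 84.

e984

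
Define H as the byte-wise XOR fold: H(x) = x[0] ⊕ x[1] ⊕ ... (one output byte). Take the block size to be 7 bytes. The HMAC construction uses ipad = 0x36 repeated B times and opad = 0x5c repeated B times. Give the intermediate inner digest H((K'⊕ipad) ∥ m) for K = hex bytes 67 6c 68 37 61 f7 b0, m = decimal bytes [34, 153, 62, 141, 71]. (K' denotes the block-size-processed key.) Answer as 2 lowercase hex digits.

0b

Key hex bytes 67 6c 68 37 61 f7 b0 is exactly B = 7 bytes: K' = 67 6c 68 37 61 f7 b0.
K' ⊕ ipad = 51 5a 5e 01 57 c1 86.
Inner input = 51 5a 5e 01 57 c1 86 ∥ 22 99 3e 8d 47.
Inner hash: XOR 51⊕5a⊕5e⊕01⊕57⊕c1⊕86⊕22⊕99⊕3e⊕8d⊕47 = 0b.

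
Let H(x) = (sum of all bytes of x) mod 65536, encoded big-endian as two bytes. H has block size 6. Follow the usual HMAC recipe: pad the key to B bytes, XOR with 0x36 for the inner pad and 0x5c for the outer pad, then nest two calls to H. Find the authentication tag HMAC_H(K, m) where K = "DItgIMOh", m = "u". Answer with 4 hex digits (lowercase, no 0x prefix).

Key "DItgIMOh" = 44 49 74 67 49 4d 4f 68 is 8 bytes > B = 6, so hash it first: H(key) = 02 b5, then zero-pad to 6 bytes: K' = 02 b5 00 00 00 00.
K' ⊕ ipad = 34 83 36 36 36 36.  K' ⊕ opad = 5e e9 5c 5c 5c 5c.
Inner input = (K'⊕ipad) ∥ m = 34 83 36 36 36 36 ∥ 75.
Inner hash: sum = 52+131+54+54+54+54+117 = 516 → 02 04.
Outer input = (K'⊕opad) ∥ inner = 5e e9 5c 5c 5c 5c ∥ 02 04.
Outer hash (tag): sum = 94+233+92+92+92+92+2+4 = 701 → 02 bd.

02bd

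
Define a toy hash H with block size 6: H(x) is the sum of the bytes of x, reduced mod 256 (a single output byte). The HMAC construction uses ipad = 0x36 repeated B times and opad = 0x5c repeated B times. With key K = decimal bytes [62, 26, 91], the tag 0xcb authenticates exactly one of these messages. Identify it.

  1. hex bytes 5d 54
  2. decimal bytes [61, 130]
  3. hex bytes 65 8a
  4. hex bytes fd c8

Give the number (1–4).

Key decimal bytes [62, 26, 91] = 3e 1a 5b is 3 bytes ≤ B = 6; zero-pad to 6 bytes: K' = 3e 1a 5b 00 00 00.
K' ⊕ ipad = 08 2c 6d 36 36 36; K' ⊕ opad = 62 46 07 5c 5c 5c.
m1: inner = H(08 2c 6d 36 36 36 5d 54) = f4; tag = H(62 46 07 5c 5c 5c f4) = b7
m2: inner = H(08 2c 6d 36 36 36 3d 82) = 02; tag = H(62 46 07 5c 5c 5c 02) = c5
m3: inner = H(08 2c 6d 36 36 36 65 8a) = 32; tag = H(62 46 07 5c 5c 5c 32) = f5
m4: inner = H(08 2c 6d 36 36 36 fd c8) = 08; tag = H(62 46 07 5c 5c 5c 08) = cb ← matches

4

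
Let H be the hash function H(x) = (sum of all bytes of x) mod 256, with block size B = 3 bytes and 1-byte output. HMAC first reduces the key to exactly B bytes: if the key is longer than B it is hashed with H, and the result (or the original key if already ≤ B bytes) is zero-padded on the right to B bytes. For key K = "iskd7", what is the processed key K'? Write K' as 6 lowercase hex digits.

e20000

|K| = 5 > B = 3, so first hash the key.
H(K): sum = 105+115+107+100+55 = 482; mod 256 = 226 → e2.
Zero-pad H(K) = e2 to 3 bytes: K' = e2 00 00.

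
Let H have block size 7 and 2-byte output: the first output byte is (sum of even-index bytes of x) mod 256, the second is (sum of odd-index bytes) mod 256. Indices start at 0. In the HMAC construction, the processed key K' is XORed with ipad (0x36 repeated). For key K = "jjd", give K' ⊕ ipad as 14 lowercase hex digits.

Key "jjd" = 6a 6a 64 is 3 bytes ≤ B = 7; zero-pad to 7 bytes: K' = 6a 6a 64 00 00 00 00.
XOR each byte with 0x36: 6a⊕36=5c, 6a⊕36=5c, 64⊕36=52, 00⊕36=36, 00⊕36=36, 00⊕36=36, 00⊕36=36.

5c5c5236363636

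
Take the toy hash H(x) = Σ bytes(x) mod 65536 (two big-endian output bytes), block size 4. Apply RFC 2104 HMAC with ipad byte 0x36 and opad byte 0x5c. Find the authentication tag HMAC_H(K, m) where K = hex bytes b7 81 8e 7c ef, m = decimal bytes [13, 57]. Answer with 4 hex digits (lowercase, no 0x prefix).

Key hex bytes b7 81 8e 7c ef is 5 bytes > B = 4, so hash it first: H(key) = 03 31, then zero-pad to 4 bytes: K' = 03 31 00 00.
K' ⊕ ipad = 35 07 36 36.  K' ⊕ opad = 5f 6d 5c 5c.
Inner input = (K'⊕ipad) ∥ m = 35 07 36 36 ∥ 0d 39.
Inner hash: sum = 53+7+54+54+13+57 = 238 → 00 ee.
Outer input = (K'⊕opad) ∥ inner = 5f 6d 5c 5c ∥ 00 ee.
Outer hash (tag): sum = 95+109+92+92+0+238 = 626 → 02 72.

0272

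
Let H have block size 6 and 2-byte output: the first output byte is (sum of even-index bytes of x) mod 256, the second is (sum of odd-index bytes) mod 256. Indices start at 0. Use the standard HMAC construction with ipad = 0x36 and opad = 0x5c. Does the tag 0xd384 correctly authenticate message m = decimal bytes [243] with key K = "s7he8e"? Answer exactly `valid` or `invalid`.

Key "s7he8e" = 73 37 68 65 38 65 is exactly B = 6 bytes: K' = 73 37 68 65 38 65.
K' ⊕ ipad = 45 01 5e 53 0e 53; K' ⊕ opad = 2f 6b 34 39 64 39.
Inner hash: even-index sum = 420 mod 256 = 164; odd-index sum = 167 mod 256 = 167 → a4 a7.
Outer hash (recomputed tag): even-index sum = 363 mod 256 = 107; odd-index sum = 388 mod 256 = 132 → 6b 84.
Recomputed tag = 6b84; claimed = d384 → mismatch.

invalid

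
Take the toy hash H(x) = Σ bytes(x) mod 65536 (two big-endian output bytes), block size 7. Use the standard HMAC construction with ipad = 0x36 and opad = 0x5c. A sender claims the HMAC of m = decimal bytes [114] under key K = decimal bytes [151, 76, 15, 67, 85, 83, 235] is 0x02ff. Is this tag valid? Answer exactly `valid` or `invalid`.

Key decimal bytes [151, 76, 15, 67, 85, 83, 235] = 97 4c 0f 43 55 53 eb is exactly B = 7 bytes: K' = 97 4c 0f 43 55 53 eb.
K' ⊕ ipad = a1 7a 39 75 63 65 dd; K' ⊕ opad = cb 10 53 1f 09 0f b7.
Inner hash: sum = 161+122+57+117+99+101+221+114 = 992 → 03 e0.
Outer hash (recomputed tag): sum = 203+16+83+31+9+15+183+3+224 = 767 → 02 ff.
Recomputed tag = 02ff; claimed = 02ff → match.

valid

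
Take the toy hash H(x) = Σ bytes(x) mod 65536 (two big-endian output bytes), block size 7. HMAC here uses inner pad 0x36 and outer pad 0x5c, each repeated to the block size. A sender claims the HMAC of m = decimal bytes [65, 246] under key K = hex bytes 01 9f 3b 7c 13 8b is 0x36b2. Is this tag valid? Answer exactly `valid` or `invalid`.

invalid

Key hex bytes 01 9f 3b 7c 13 8b is 6 bytes ≤ B = 7; zero-pad to 7 bytes: K' = 01 9f 3b 7c 13 8b 00.
K' ⊕ ipad = 37 a9 0d 4a 25 bd 36; K' ⊕ opad = 5d c3 67 20 4f d7 5c.
Inner hash: sum = 55+169+13+74+37+189+54+65+246 = 902 → 03 86.
Outer hash (recomputed tag): sum = 93+195+103+32+79+215+92+3+134 = 946 → 03 b2.
Recomputed tag = 03b2; claimed = 36b2 → mismatch.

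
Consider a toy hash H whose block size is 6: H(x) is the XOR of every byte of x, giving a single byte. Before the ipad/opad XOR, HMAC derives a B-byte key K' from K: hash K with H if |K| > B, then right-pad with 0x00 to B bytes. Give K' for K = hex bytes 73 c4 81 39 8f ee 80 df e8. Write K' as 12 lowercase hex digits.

d90000000000

|K| = 9 > B = 6, so first hash the key.
H(K): XOR 73⊕c4⊕81⊕39⊕8f⊕ee⊕80⊕df⊕e8 = d9.
Zero-pad H(K) = d9 to 6 bytes: K' = d9 00 00 00 00 00.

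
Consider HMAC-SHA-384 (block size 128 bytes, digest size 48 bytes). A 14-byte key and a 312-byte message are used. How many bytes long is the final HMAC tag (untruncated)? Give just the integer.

The tag is one SHA-384 digest: 48 bytes.

48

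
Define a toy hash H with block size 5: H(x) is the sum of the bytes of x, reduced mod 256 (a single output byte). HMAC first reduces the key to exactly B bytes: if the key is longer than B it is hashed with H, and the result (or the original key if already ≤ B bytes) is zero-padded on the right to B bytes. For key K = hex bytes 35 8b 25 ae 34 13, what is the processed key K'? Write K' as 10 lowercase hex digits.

|K| = 6 > B = 5, so first hash the key.
H(K): sum = 53+139+37+174+52+19 = 474; mod 256 = 218 → da.
Zero-pad H(K) = da to 5 bytes: K' = da 00 00 00 00.

da00000000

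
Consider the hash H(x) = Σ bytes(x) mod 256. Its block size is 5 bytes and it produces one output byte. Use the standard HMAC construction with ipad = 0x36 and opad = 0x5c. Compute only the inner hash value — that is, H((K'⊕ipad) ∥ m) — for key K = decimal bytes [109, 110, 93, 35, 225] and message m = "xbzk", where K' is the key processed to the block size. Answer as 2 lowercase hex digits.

c9

Key decimal bytes [109, 110, 93, 35, 225] = 6d 6e 5d 23 e1 is exactly B = 5 bytes: K' = 6d 6e 5d 23 e1.
K' ⊕ ipad = 5b 58 6b 15 d7.
Inner input = 5b 58 6b 15 d7 ∥ 78 62 7a 6b.
Inner hash: sum = 91+88+107+21+215+120+98+122+107 = 969; mod 256 = 201 → c9.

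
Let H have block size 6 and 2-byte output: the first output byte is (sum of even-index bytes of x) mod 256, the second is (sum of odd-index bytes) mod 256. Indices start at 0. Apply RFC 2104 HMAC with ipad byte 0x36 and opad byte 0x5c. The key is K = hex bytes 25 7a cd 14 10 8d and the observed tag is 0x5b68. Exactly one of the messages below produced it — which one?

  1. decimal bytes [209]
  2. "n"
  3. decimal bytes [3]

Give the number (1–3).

1

Key hex bytes 25 7a cd 14 10 8d is exactly B = 6 bytes: K' = 25 7a cd 14 10 8d.
K' ⊕ ipad = 13 4c fb 22 26 bb; K' ⊕ opad = 79 26 91 48 4c d1.
m1: inner = H(13 4c fb 22 26 bb d1) = 05 29; tag = H(79 26 91 48 4c d1 05 29) = 5b68 ← matches
m2: inner = H(13 4c fb 22 26 bb 6e) = a2 29; tag = H(79 26 91 48 4c d1 a2 29) = f868
m3: inner = H(13 4c fb 22 26 bb 03) = 37 29; tag = H(79 26 91 48 4c d1 37 29) = 8d68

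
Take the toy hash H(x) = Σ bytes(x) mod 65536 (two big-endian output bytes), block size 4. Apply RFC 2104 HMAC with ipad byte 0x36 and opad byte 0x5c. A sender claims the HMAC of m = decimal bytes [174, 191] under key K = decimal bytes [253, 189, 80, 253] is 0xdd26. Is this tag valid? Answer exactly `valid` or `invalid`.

invalid

Key decimal bytes [253, 189, 80, 253] = fd bd 50 fd is exactly B = 4 bytes: K' = fd bd 50 fd.
K' ⊕ ipad = cb 8b 66 cb; K' ⊕ opad = a1 e1 0c a1.
Inner hash: sum = 203+139+102+203+174+191 = 1012 → 03 f4.
Outer hash (recomputed tag): sum = 161+225+12+161+3+244 = 806 → 03 26.
Recomputed tag = 0326; claimed = dd26 → mismatch.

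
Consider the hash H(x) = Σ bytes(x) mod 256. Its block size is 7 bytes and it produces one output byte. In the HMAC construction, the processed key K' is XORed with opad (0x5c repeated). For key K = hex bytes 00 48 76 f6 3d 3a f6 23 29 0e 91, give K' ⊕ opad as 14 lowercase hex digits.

Key hex bytes 00 48 76 f6 3d 3a f6 23 29 0e 91 is 11 bytes > B = 7, so hash it first: H(key) = 0c, then zero-pad to 7 bytes: K' = 0c 00 00 00 00 00 00.
XOR each byte with 0x5c: 0c⊕5c=50, 00⊕5c=5c, 00⊕5c=5c, 00⊕5c=5c, 00⊕5c=5c, 00⊕5c=5c, 00⊕5c=5c.

505c5c5c5c5c5c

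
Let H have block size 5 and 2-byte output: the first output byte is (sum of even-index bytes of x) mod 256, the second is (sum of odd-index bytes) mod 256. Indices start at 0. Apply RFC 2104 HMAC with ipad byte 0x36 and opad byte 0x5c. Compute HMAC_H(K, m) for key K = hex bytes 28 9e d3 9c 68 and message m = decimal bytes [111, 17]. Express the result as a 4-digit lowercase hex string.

f8f4

Key hex bytes 28 9e d3 9c 68 is exactly B = 5 bytes: K' = 28 9e d3 9c 68.
K' ⊕ ipad = 1e a8 e5 aa 5e.  K' ⊕ opad = 74 c2 8f c0 34.
Inner input = (K'⊕ipad) ∥ m = 1e a8 e5 aa 5e ∥ 6f 11.
Inner hash: even-index sum = 370 mod 256 = 114; odd-index sum = 449 mod 256 = 193 → 72 c1.
Outer input = (K'⊕opad) ∥ inner = 74 c2 8f c0 34 ∥ 72 c1.
Outer hash (tag): even-index sum = 504 mod 256 = 248; odd-index sum = 500 mod 256 = 244 → f8 f4.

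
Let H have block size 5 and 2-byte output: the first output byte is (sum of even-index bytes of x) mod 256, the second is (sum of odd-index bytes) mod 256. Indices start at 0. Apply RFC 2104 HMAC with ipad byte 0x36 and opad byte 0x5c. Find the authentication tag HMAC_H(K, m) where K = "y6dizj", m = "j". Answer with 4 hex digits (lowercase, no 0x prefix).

Key "y6dizj" = 79 36 64 69 7a 6a is 6 bytes > B = 5, so hash it first: H(key) = 57 09, then zero-pad to 5 bytes: K' = 57 09 00 00 00.
K' ⊕ ipad = 61 3f 36 36 36.  K' ⊕ opad = 0b 55 5c 5c 5c.
Inner input = (K'⊕ipad) ∥ m = 61 3f 36 36 36 ∥ 6a.
Inner hash: even-index sum = 205 mod 256 = 205; odd-index sum = 223 mod 256 = 223 → cd df.
Outer input = (K'⊕opad) ∥ inner = 0b 55 5c 5c 5c ∥ cd df.
Outer hash (tag): even-index sum = 418 mod 256 = 162; odd-index sum = 382 mod 256 = 126 → a2 7e.

a27e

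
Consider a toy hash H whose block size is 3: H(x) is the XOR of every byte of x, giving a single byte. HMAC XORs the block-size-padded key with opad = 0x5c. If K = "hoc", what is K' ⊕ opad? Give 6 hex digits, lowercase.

Key "hoc" = 68 6f 63 is exactly B = 3 bytes: K' = 68 6f 63.
XOR each byte with 0x5c: 68⊕5c=34, 6f⊕5c=33, 63⊕5c=3f.

34333f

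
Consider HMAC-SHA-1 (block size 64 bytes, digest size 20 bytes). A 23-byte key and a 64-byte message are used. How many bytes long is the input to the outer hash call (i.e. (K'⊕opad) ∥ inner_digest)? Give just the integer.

84

Key is 23 ≤ 64 bytes, zero-padded: |K'| = 64.
Outer input = (K'⊕opad) ∥ H(inner) → 64 + 20 = 84 bytes.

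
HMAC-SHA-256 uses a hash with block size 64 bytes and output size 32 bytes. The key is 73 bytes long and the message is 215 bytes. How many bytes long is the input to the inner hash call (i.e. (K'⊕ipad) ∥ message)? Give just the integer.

279

Key is 73 > 64 bytes, so it is hashed to 32 bytes then zero-padded to 64: |K'| = 64.
Inner input = (K'⊕ipad) ∥ m → 64 + 215 = 279 bytes.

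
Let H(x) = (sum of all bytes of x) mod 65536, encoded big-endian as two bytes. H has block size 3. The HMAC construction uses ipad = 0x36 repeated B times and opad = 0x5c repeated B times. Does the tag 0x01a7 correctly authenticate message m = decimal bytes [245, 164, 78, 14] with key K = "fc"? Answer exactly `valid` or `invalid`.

valid

Key "fc" = 66 63 is 2 bytes ≤ B = 3; zero-pad to 3 bytes: K' = 66 63 00.
K' ⊕ ipad = 50 55 36; K' ⊕ opad = 3a 3f 5c.
Inner hash: sum = 80+85+54+245+164+78+14 = 720 → 02 d0.
Outer hash (recomputed tag): sum = 58+63+92+2+208 = 423 → 01 a7.
Recomputed tag = 01a7; claimed = 01a7 → match.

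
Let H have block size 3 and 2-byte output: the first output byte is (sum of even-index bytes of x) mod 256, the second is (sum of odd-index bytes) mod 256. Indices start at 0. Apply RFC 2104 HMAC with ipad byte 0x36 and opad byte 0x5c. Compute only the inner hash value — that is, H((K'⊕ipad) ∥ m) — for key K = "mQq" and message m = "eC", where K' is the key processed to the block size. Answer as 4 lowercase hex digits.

Key "mQq" = 6d 51 71 is exactly B = 3 bytes: K' = 6d 51 71.
K' ⊕ ipad = 5b 67 47.
Inner input = 5b 67 47 ∥ 65 43.
Inner hash: even-index sum = 229 mod 256 = 229; odd-index sum = 204 mod 256 = 204 → e5 cc.

e5cc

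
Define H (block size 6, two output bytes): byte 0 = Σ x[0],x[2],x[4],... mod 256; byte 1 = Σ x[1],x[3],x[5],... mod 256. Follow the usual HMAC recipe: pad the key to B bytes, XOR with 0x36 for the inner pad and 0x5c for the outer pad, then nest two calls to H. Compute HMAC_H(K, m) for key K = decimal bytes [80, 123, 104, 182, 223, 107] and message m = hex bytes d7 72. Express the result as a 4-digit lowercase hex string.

Key decimal bytes [80, 123, 104, 182, 223, 107] = 50 7b 68 b6 df 6b is exactly B = 6 bytes: K' = 50 7b 68 b6 df 6b.
K' ⊕ ipad = 66 4d 5e 80 e9 5d.  K' ⊕ opad = 0c 27 34 ea 83 37.
Inner input = (K'⊕ipad) ∥ m = 66 4d 5e 80 e9 5d ∥ d7 72.
Inner hash: even-index sum = 644 mod 256 = 132; odd-index sum = 412 mod 256 = 156 → 84 9c.
Outer input = (K'⊕opad) ∥ inner = 0c 27 34 ea 83 37 ∥ 84 9c.
Outer hash (tag): even-index sum = 327 mod 256 = 71; odd-index sum = 484 mod 256 = 228 → 47 e4.

47e4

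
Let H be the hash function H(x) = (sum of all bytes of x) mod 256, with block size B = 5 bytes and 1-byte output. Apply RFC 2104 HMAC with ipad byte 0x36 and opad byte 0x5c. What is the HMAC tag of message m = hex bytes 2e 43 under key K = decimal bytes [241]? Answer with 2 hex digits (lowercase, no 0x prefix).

2d

Key decimal bytes [241] = f1 is 1 byte ≤ B = 5; zero-pad to 5 bytes: K' = f1 00 00 00 00.
K' ⊕ ipad = c7 36 36 36 36.  K' ⊕ opad = ad 5c 5c 5c 5c.
Inner input = (K'⊕ipad) ∥ m = c7 36 36 36 36 ∥ 2e 43.
Inner hash: sum = 199+54+54+54+54+46+67 = 528; mod 256 = 16 → 10.
Outer input = (K'⊕opad) ∥ inner = ad 5c 5c 5c 5c ∥ 10.
Outer hash (tag): sum = 173+92+92+92+92+16 = 557; mod 256 = 45 → 2d.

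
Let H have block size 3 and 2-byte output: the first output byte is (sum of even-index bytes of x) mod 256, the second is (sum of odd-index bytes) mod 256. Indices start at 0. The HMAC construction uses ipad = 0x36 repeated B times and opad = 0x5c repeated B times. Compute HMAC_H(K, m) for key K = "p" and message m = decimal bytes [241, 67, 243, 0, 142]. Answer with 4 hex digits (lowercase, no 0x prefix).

301b

Key "p" = 70 is 1 byte ≤ B = 3; zero-pad to 3 bytes: K' = 70 00 00.
K' ⊕ ipad = 46 36 36.  K' ⊕ opad = 2c 5c 5c.
Inner input = (K'⊕ipad) ∥ m = 46 36 36 ∥ f1 43 f3 00 8e.
Inner hash: even-index sum = 191 mod 256 = 191; odd-index sum = 680 mod 256 = 168 → bf a8.
Outer input = (K'⊕opad) ∥ inner = 2c 5c 5c ∥ bf a8.
Outer hash (tag): even-index sum = 304 mod 256 = 48; odd-index sum = 283 mod 256 = 27 → 30 1b.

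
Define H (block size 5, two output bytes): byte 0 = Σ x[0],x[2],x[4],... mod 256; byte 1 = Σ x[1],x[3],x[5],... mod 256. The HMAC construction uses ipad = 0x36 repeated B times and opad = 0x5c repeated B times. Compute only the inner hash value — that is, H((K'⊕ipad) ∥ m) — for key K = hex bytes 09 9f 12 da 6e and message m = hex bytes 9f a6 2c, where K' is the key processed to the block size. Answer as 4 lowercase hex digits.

Key hex bytes 09 9f 12 da 6e is exactly B = 5 bytes: K' = 09 9f 12 da 6e.
K' ⊕ ipad = 3f a9 24 ec 58.
Inner input = 3f a9 24 ec 58 ∥ 9f a6 2c.
Inner hash: even-index sum = 353 mod 256 = 97; odd-index sum = 608 mod 256 = 96 → 61 60.

6160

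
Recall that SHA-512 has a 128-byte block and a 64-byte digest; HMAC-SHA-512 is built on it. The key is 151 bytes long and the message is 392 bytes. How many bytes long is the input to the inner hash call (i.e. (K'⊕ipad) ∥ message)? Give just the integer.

Key is 151 > 128 bytes, so it is hashed to 64 bytes then zero-padded to 128: |K'| = 128.
Inner input = (K'⊕ipad) ∥ m → 128 + 392 = 520 bytes.

520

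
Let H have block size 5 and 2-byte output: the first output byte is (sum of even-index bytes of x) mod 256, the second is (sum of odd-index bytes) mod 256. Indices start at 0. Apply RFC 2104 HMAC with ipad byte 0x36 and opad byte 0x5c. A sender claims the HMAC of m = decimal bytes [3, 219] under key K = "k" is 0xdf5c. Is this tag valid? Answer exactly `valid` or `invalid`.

Key "k" = 6b is 1 byte ≤ B = 5; zero-pad to 5 bytes: K' = 6b 00 00 00 00.
K' ⊕ ipad = 5d 36 36 36 36; K' ⊕ opad = 37 5c 5c 5c 5c.
Inner hash: even-index sum = 420 mod 256 = 164; odd-index sum = 111 mod 256 = 111 → a4 6f.
Outer hash (recomputed tag): even-index sum = 350 mod 256 = 94; odd-index sum = 348 mod 256 = 92 → 5e 5c.
Recomputed tag = 5e5c; claimed = df5c → mismatch.

invalid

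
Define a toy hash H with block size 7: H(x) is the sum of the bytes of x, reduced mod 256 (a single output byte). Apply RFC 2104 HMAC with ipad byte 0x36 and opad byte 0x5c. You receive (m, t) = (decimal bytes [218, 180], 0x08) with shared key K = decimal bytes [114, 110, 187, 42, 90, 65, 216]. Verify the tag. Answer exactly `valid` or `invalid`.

valid

Key decimal bytes [114, 110, 187, 42, 90, 65, 216] = 72 6e bb 2a 5a 41 d8 is exactly B = 7 bytes: K' = 72 6e bb 2a 5a 41 d8.
K' ⊕ ipad = 44 58 8d 1c 6c 77 ee; K' ⊕ opad = 2e 32 e7 76 06 1d 84.
Inner hash: sum = 68+88+141+28+108+119+238+218+180 = 1188; mod 256 = 164 → a4.
Outer hash (recomputed tag): sum = 46+50+231+118+6+29+132+164 = 776; mod 256 = 8 → 08.
Recomputed tag = 08; claimed = 08 → match.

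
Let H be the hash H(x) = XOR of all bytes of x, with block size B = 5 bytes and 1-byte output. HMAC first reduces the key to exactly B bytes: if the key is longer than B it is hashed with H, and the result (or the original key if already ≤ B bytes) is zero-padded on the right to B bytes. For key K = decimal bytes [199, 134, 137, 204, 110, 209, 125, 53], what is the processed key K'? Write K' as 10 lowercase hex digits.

f300000000

|K| = 8 > B = 5, so first hash the key.
H(K): XOR c7⊕86⊕89⊕cc⊕6e⊕d1⊕7d⊕35 = f3.
Zero-pad H(K) = f3 to 5 bytes: K' = f3 00 00 00 00.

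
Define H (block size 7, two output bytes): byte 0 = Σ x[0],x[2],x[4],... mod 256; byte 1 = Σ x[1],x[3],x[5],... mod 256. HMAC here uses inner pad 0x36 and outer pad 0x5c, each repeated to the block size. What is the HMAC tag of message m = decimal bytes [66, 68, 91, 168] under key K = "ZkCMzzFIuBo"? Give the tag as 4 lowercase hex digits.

Key "ZkCMzzFIuBo" = 5a 6b 43 4d 7a 7a 46 49 75 42 6f is 11 bytes > B = 7, so hash it first: H(key) = 41 bd, then zero-pad to 7 bytes: K' = 41 bd 00 00 00 00 00.
K' ⊕ ipad = 77 8b 36 36 36 36 36.  K' ⊕ opad = 1d e1 5c 5c 5c 5c 5c.
Inner input = (K'⊕ipad) ∥ m = 77 8b 36 36 36 36 36 ∥ 42 44 5b a8.
Inner hash: even-index sum = 517 mod 256 = 5; odd-index sum = 404 mod 256 = 148 → 05 94.
Outer input = (K'⊕opad) ∥ inner = 1d e1 5c 5c 5c 5c 5c ∥ 05 94.
Outer hash (tag): even-index sum = 453 mod 256 = 197; odd-index sum = 414 mod 256 = 158 → c5 9e.

c59e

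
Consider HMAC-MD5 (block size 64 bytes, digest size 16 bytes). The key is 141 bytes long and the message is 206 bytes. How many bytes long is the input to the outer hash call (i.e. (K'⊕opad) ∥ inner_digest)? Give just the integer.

Key is 141 > 64 bytes, so it is hashed to 16 bytes then zero-padded to 64: |K'| = 64.
Outer input = (K'⊕opad) ∥ H(inner) → 64 + 16 = 80 bytes.

80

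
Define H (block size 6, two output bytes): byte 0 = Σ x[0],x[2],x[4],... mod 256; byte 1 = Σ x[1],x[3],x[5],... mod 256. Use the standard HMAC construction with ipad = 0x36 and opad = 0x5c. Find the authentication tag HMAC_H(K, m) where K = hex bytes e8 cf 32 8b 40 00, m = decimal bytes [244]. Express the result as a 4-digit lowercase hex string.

8ab2

Key hex bytes e8 cf 32 8b 40 00 is exactly B = 6 bytes: K' = e8 cf 32 8b 40 00.
K' ⊕ ipad = de f9 04 bd 76 36.  K' ⊕ opad = b4 93 6e d7 1c 5c.
Inner input = (K'⊕ipad) ∥ m = de f9 04 bd 76 36 ∥ f4.
Inner hash: even-index sum = 588 mod 256 = 76; odd-index sum = 492 mod 256 = 236 → 4c ec.
Outer input = (K'⊕opad) ∥ inner = b4 93 6e d7 1c 5c ∥ 4c ec.
Outer hash (tag): even-index sum = 394 mod 256 = 138; odd-index sum = 690 mod 256 = 178 → 8a b2.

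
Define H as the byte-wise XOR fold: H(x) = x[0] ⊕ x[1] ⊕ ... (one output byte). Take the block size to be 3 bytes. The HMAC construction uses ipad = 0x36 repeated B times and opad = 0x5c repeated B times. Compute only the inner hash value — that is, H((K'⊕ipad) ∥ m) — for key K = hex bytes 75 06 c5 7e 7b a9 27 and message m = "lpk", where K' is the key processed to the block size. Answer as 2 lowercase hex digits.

Key hex bytes 75 06 c5 7e 7b a9 27 is 7 bytes > B = 3, so hash it first: H(key) = 3d, then zero-pad to 3 bytes: K' = 3d 00 00.
K' ⊕ ipad = 0b 36 36.
Inner input = 0b 36 36 ∥ 6c 70 6b.
Inner hash: XOR 0b⊕36⊕36⊕6c⊕70⊕6b = 7c.

7c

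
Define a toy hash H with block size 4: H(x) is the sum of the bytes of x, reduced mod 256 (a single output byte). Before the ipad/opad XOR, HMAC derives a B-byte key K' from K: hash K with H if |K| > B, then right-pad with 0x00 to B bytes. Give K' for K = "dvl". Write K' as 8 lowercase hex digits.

Key "dvl" = 64 76 6c is 3 bytes ≤ B = 4; zero-pad to 4 bytes: K' = 64 76 6c 00.

64766c00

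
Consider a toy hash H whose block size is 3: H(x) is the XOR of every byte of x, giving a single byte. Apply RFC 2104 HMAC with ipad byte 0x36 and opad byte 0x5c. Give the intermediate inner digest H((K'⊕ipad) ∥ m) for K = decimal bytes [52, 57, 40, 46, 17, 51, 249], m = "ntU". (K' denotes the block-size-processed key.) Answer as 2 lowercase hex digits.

Key decimal bytes [52, 57, 40, 46, 17, 51, 249] = 34 39 28 2e 11 33 f9 is 7 bytes > B = 3, so hash it first: H(key) = d0, then zero-pad to 3 bytes: K' = d0 00 00.
K' ⊕ ipad = e6 36 36.
Inner input = e6 36 36 ∥ 6e 74 55.
Inner hash: XOR e6⊕36⊕36⊕6e⊕74⊕55 = a9.

a9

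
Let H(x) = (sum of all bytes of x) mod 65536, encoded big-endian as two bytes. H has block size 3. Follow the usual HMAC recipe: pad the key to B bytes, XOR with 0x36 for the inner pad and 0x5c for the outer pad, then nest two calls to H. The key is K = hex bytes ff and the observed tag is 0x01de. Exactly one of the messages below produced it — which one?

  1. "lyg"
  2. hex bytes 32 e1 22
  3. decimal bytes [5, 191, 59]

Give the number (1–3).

Key hex bytes ff is 1 byte ≤ B = 3; zero-pad to 3 bytes: K' = ff 00 00.
K' ⊕ ipad = c9 36 36; K' ⊕ opad = a3 5c 5c.
m1: inner = H(c9 36 36 6c 79 67) = 02 81; tag = H(a3 5c 5c 02 81) = 01de ← matches
m2: inner = H(c9 36 36 32 e1 22) = 02 6a; tag = H(a3 5c 5c 02 6a) = 01c7
m3: inner = H(c9 36 36 05 bf 3b) = 02 34; tag = H(a3 5c 5c 02 34) = 0191

1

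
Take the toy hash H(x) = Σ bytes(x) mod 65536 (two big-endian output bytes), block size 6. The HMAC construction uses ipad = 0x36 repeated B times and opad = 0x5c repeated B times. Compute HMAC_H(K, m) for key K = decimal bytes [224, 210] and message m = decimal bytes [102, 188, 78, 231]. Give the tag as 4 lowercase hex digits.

03a7

Key decimal bytes [224, 210] = e0 d2 is 2 bytes ≤ B = 6; zero-pad to 6 bytes: K' = e0 d2 00 00 00 00.
K' ⊕ ipad = d6 e4 36 36 36 36.  K' ⊕ opad = bc 8e 5c 5c 5c 5c.
Inner input = (K'⊕ipad) ∥ m = d6 e4 36 36 36 36 ∥ 66 bc 4e e7.
Inner hash: sum = 214+228+54+54+54+54+102+188+78+231 = 1257 → 04 e9.
Outer input = (K'⊕opad) ∥ inner = bc 8e 5c 5c 5c 5c ∥ 04 e9.
Outer hash (tag): sum = 188+142+92+92+92+92+4+233 = 935 → 03 a7.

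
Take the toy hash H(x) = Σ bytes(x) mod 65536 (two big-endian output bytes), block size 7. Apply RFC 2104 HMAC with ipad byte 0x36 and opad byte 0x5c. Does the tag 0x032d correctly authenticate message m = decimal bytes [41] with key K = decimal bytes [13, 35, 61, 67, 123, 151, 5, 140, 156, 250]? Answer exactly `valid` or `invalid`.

Key decimal bytes [13, 35, 61, 67, 123, 151, 5, 140, 156, 250] = 0d 23 3d 43 7b 97 05 8c 9c fa is 10 bytes > B = 7, so hash it first: H(key) = 03 e9, then zero-pad to 7 bytes: K' = 03 e9 00 00 00 00 00.
K' ⊕ ipad = 35 df 36 36 36 36 36; K' ⊕ opad = 5f b5 5c 5c 5c 5c 5c.
Inner hash: sum = 53+223+54+54+54+54+54+41 = 587 → 02 4b.
Outer hash (recomputed tag): sum = 95+181+92+92+92+92+92+2+75 = 813 → 03 2d.
Recomputed tag = 032d; claimed = 032d → match.

valid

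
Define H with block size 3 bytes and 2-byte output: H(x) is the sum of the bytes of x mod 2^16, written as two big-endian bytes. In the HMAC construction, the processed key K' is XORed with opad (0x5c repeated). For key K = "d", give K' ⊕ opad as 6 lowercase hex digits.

385c5c

Key "d" = 64 is 1 byte ≤ B = 3; zero-pad to 3 bytes: K' = 64 00 00.
XOR each byte with 0x5c: 64⊕5c=38, 00⊕5c=5c, 00⊕5c=5c.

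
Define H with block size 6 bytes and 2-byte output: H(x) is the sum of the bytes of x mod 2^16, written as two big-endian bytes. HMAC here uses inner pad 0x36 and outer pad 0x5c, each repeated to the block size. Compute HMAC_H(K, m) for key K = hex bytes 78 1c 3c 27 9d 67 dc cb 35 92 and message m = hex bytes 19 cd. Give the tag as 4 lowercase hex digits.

Key hex bytes 78 1c 3c 27 9d 67 dc cb 35 92 is 10 bytes > B = 6, so hash it first: H(key) = 04 69, then zero-pad to 6 bytes: K' = 04 69 00 00 00 00.
K' ⊕ ipad = 32 5f 36 36 36 36.  K' ⊕ opad = 58 35 5c 5c 5c 5c.
Inner input = (K'⊕ipad) ∥ m = 32 5f 36 36 36 36 ∥ 19 cd.
Inner hash: sum = 50+95+54+54+54+54+25+205 = 591 → 02 4f.
Outer input = (K'⊕opad) ∥ inner = 58 35 5c 5c 5c 5c ∥ 02 4f.
Outer hash (tag): sum = 88+53+92+92+92+92+2+79 = 590 → 02 4e.

024e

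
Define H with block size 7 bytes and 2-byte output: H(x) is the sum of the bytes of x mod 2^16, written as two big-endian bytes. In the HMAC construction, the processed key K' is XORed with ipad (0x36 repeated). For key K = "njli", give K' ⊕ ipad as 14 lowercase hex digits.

585c5a5f363636

Key "njli" = 6e 6a 6c 69 is 4 bytes ≤ B = 7; zero-pad to 7 bytes: K' = 6e 6a 6c 69 00 00 00.
XOR each byte with 0x36: 6e⊕36=58, 6a⊕36=5c, 6c⊕36=5a, 69⊕36=5f, 00⊕36=36, 00⊕36=36, 00⊕36=36.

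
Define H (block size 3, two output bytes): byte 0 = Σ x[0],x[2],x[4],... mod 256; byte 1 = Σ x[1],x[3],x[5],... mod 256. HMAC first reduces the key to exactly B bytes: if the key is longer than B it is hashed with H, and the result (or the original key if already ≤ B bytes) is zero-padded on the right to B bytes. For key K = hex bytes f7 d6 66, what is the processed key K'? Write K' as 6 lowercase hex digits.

Key hex bytes f7 d6 66 is exactly B = 3 bytes: K' = f7 d6 66.

f7d666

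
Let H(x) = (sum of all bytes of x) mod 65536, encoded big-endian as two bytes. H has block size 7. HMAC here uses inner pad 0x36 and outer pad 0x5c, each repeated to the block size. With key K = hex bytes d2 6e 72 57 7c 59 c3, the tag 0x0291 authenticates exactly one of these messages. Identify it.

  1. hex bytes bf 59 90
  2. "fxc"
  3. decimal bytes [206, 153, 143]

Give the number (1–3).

2

Key hex bytes d2 6e 72 57 7c 59 c3 is exactly B = 7 bytes: K' = d2 6e 72 57 7c 59 c3.
K' ⊕ ipad = e4 58 44 61 4a 6f f5; K' ⊕ opad = 8e 32 2e 0b 20 05 9f.
m1: inner = H(e4 58 44 61 4a 6f f5 bf 59 90) = 05 37; tag = H(8e 32 2e 0b 20 05 9f 05 37) = 01f9
m2: inner = H(e4 58 44 61 4a 6f f5 66 78 63) = 04 d0; tag = H(8e 32 2e 0b 20 05 9f 04 d0) = 0291 ← matches
m3: inner = H(e4 58 44 61 4a 6f f5 ce 99 8f) = 05 85; tag = H(8e 32 2e 0b 20 05 9f 05 85) = 0247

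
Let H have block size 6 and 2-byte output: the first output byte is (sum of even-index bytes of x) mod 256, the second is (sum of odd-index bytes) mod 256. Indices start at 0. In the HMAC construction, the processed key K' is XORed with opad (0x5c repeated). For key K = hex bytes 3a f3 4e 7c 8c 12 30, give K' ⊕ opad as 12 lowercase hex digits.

18dd5c5c5c5c

Key hex bytes 3a f3 4e 7c 8c 12 30 is 7 bytes > B = 6, so hash it first: H(key) = 44 81, then zero-pad to 6 bytes: K' = 44 81 00 00 00 00.
XOR each byte with 0x5c: 44⊕5c=18, 81⊕5c=dd, 00⊕5c=5c, 00⊕5c=5c, 00⊕5c=5c, 00⊕5c=5c.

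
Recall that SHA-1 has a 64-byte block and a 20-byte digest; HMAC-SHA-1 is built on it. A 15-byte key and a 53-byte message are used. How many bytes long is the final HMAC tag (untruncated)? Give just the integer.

20

The tag is one SHA-1 digest: 20 bytes.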